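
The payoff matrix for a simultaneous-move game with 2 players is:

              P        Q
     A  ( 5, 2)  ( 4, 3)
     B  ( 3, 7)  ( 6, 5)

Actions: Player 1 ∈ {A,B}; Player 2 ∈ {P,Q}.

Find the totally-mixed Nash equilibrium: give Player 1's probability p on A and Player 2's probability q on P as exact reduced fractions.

p=2/3, q=1/2

P1 indiff ⇒ q·5+(1-q)·4 = q·3+(1-q)·6 ⇒ q(2) = (1-q)(2) ⇒ q = 1/2
P2 indiff ⇒ p·2+(1-p)·7 = p·3+(1-p)·5 ⇒ p(-1) = (1-p)(-2) ⇒ p = 2/3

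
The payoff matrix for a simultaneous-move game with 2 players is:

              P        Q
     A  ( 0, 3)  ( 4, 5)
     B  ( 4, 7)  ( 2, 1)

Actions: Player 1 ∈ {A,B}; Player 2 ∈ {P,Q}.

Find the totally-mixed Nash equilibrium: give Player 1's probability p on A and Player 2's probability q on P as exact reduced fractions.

P1 indiff ⇒ q·0+(1-q)·4 = q·4+(1-q)·2 ⇒ q(-4) = (1-q)(-2) ⇒ q = 1/3
P2 indiff ⇒ p·3+(1-p)·7 = p·5+(1-p)·1 ⇒ p(-2) = (1-p)(-6) ⇒ p = 3/4

p=3/4, q=1/3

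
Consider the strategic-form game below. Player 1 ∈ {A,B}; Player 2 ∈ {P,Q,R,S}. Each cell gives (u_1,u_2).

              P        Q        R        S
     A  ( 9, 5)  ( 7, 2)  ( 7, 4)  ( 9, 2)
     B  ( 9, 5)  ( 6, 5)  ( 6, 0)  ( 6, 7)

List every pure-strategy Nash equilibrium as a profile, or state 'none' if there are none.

NE set: (A,P)

(A,P): NE
(A,Q): not NE [P2→P gives 5>2]
(A,R): not NE [P2→P gives 5>4]
(A,S): not NE [P2→P gives 5>2]
(B,P): not NE [P2→S gives 7>5]
(B,Q): not NE [P1→A gives 7>6; P2→S gives 7>5]
(B,R): not NE [P1→A gives 7>6; P2→S gives 7>0]
(B,S): not NE [P1→A gives 9>6]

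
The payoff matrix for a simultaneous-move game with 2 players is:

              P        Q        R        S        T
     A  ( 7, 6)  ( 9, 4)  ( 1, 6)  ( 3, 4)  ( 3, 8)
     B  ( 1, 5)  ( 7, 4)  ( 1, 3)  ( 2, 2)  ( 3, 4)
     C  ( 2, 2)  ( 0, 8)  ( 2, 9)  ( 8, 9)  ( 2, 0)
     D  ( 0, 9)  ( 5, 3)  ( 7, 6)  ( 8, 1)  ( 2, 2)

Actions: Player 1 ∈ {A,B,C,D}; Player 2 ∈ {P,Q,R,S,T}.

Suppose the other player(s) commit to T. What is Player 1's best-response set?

P1 best: {A,B}

u_1(A vs T) = 3
u_1(B vs T) = 3
u_1(C vs T) = 2
u_1(D vs T) = 2
max payoff 3 at {A,B}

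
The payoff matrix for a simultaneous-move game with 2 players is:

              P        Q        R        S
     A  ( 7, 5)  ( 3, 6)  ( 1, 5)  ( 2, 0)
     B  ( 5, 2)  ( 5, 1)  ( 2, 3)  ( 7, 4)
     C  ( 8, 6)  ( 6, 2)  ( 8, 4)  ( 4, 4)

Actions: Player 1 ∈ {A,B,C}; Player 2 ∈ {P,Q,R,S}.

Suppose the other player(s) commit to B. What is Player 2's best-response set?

u_2(P vs B) = 2
u_2(Q vs B) = 1
u_2(R vs B) = 3
u_2(S vs B) = 4
max payoff 4 at {S}

argmax u_2 = {S}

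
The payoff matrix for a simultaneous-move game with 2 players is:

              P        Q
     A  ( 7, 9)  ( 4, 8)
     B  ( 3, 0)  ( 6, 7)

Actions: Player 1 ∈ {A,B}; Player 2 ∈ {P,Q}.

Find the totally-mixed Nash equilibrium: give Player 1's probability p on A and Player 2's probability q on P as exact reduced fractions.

(p,q) = (7/8, 1/3)

P1 indiff ⇒ q·7+(1-q)·4 = q·3+(1-q)·6 ⇒ q(4) = (1-q)(2) ⇒ q = 1/3
P2 indiff ⇒ p·9+(1-p)·0 = p·8+(1-p)·7 ⇒ p(1) = (1-p)(7) ⇒ p = 7/8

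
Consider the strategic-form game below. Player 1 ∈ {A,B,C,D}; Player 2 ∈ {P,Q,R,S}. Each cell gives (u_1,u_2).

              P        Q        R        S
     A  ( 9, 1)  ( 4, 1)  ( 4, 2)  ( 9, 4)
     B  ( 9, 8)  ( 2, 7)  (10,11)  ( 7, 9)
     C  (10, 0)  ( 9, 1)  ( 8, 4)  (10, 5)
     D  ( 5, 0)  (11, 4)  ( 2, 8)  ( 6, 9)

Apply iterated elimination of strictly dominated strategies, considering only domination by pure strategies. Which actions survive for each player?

P1 drop A (C beats it: P:10>9 Q:9>4 R:8>4 S:10>9)
P2 drop P (R beats it: B:11>8 C:4>0 D:8>0)
P2 drop Q (R beats it: B:11>7 C:4>1 D:8>4)
P1 drop D (B beats it: R:10>2 S:7>6)
P1→{B,C} P2→{R,S}

Survivors P1:{B,C} P2:{R,S}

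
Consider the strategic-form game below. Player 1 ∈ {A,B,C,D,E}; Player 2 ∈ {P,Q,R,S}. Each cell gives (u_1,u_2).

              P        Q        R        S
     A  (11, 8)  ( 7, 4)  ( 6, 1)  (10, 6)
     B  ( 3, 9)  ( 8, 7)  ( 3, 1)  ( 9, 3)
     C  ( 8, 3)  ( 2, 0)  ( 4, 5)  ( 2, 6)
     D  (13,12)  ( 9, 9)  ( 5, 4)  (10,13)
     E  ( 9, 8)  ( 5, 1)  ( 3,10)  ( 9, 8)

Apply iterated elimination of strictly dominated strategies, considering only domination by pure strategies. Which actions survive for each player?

Survivors P1:{A,D} P2:{P,S}

P1 drop B (D beats it: P:13>3 Q:9>8 R:5>3 S:10>9)
P1 drop C (A beats it: P:11>8 Q:7>2 R:6>4 S:10>2)
P1 drop E (A beats it: P:11>9 Q:7>5 R:6>3 S:10>9)
P2 drop Q (P beats it: A:8>4 D:12>9)
P2 drop R (P beats it: A:8>1 D:12>4)
P1→{A,D} P2→{P,S}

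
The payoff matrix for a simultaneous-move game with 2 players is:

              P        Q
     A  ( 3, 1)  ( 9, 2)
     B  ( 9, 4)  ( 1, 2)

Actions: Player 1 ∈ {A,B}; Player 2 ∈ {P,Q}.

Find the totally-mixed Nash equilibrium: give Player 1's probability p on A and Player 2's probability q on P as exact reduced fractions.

P1 mixes 2/3 on A; P2 mixes 4/7 on P

P1 indiff ⇒ q·3+(1-q)·9 = q·9+(1-q)·1 ⇒ q(-6) = (1-q)(-8) ⇒ q = 4/7
P2 indiff ⇒ p·1+(1-p)·4 = p·2+(1-p)·2 ⇒ p(-1) = (1-p)(-2) ⇒ p = 2/3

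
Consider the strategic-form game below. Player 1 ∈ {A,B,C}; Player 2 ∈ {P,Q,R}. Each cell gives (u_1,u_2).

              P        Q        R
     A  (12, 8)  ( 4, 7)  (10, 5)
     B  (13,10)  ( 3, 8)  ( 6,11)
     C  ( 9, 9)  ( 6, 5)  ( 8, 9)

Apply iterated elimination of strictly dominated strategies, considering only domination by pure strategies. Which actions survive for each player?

P2 drop Q (P beats it: A:8>7 B:10>8 C:9>5)
P1 drop C (A beats it: P:12>9 R:10>8)
P1→{A,B} P2→{P,R}

Remaining: P1:{A,B} P2:{P,R}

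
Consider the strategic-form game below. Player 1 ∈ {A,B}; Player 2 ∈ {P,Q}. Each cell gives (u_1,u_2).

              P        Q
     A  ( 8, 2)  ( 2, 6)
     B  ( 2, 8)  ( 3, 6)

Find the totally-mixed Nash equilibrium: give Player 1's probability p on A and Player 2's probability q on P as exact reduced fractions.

P1 indiff ⇒ q·8+(1-q)·2 = q·2+(1-q)·3 ⇒ q(6) = (1-q)(1) ⇒ q = 1/7
P2 indiff ⇒ p·2+(1-p)·8 = p·6+(1-p)·6 ⇒ p(-4) = (1-p)(-2) ⇒ p = 1/3

p=1/3, q=1/7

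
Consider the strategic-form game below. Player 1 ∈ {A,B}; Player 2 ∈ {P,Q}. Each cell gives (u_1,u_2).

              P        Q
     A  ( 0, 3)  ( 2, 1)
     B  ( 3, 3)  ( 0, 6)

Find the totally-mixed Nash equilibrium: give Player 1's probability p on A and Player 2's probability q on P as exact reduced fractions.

p=3/5, q=2/5

P1 indiff ⇒ q·0+(1-q)·2 = q·3+(1-q)·0 ⇒ q(-3) = (1-q)(-2) ⇒ q = 2/5
P2 indiff ⇒ p·3+(1-p)·3 = p·1+(1-p)·6 ⇒ p(2) = (1-p)(3) ⇒ p = 3/5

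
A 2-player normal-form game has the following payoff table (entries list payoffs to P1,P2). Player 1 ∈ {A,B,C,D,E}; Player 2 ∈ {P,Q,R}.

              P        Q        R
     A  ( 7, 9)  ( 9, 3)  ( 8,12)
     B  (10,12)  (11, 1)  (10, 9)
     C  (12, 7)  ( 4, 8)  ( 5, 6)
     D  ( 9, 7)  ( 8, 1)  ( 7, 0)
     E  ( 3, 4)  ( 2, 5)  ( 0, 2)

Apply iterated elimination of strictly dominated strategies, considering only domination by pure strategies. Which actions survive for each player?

IESDS → P1:{B,C} P2:{P,Q}

P1 drop A (B beats it: P:10>7 Q:11>9 R:10>8)
P1 drop D (B beats it: P:10>9 Q:11>8 R:10>7)
P1 drop E (B beats it: P:10>3 Q:11>2 R:10>0)
P2 drop R (P beats it: B:12>9 C:7>6)
P1→{B,C} P2→{P,Q}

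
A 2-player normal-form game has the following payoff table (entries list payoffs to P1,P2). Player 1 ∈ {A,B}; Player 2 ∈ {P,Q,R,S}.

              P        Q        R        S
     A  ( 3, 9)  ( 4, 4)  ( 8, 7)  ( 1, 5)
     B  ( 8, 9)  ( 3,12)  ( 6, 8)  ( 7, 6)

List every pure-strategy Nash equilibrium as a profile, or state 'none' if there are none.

(A,P): not NE [P1→B gives 8>3]
(A,Q): not NE [P2→P gives 9>4]
(A,R): not NE [P2→P gives 9>7]
(A,S): not NE [P1→B gives 7>1; P2→P gives 9>5]
(B,P): not NE [P2→Q gives 12>9]
(B,Q): not NE [P1→A gives 4>3]
(B,R): not NE [P1→A gives 8>6; P2→Q gives 12>8]
(B,S): not NE [P2→Q gives 12>6]

No pure NE.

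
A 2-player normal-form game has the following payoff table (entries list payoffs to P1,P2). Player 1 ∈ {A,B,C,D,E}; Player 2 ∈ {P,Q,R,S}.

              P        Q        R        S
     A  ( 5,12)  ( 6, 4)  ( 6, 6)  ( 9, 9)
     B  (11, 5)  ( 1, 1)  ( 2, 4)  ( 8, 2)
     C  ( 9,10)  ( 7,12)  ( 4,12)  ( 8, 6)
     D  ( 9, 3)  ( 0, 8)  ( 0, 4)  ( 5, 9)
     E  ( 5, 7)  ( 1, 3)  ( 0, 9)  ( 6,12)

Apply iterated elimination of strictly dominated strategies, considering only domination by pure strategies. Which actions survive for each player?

P1 drop D (B beats it: P:11>9 Q:1>0 R:2>0 S:8>5)
P1 drop E (C beats it: P:9>5 Q:7>1 R:4>0 S:8>6)
P2 drop S (P beats it: A:12>9 B:5>2 C:10>6)
P1→{A,B,C} P2→{P,Q,R}

Remaining: P1:{A,B,C} P2:{P,Q,R}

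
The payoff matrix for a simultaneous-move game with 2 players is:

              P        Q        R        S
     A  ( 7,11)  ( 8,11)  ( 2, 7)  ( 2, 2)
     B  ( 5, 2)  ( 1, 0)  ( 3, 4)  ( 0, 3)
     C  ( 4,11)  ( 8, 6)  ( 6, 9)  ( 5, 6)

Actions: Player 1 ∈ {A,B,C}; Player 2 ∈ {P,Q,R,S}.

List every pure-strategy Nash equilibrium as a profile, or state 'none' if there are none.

(A,P): NE
(A,Q): NE
(A,R): not NE [P1→C gives 6>2; P2→Q gives 11>7]
(A,S): not NE [P1→C gives 5>2; P2→Q gives 11>2]
(B,P): not NE [P1→A gives 7>5; P2→R gives 4>2]
(B,Q): not NE [P1→C gives 8>1; P2→R gives 4>0]
(B,R): not NE [P1→C gives 6>3]
(B,S): not NE [P1→C gives 5>0; P2→R gives 4>3]
(C,P): not NE [P1→A gives 7>4]
(C,Q): not NE [P2→P gives 11>6]
(C,R): not NE [P2→P gives 11>9]
(C,S): not NE [P2→P gives 11>6]

PSNE = {(A,P), (A,Q)}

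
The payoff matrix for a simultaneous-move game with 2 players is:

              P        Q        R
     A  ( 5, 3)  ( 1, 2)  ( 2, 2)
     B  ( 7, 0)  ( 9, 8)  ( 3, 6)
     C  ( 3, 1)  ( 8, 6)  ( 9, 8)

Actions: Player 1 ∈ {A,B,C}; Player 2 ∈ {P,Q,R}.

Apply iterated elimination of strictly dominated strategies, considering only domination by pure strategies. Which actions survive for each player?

IESDS → P1:{B,C} P2:{Q,R}

P1 drop A (B beats it: P:7>5 Q:9>1 R:3>2)
P2 drop P (Q beats it: B:8>0 C:6>1)
P1→{B,C} P2→{Q,R}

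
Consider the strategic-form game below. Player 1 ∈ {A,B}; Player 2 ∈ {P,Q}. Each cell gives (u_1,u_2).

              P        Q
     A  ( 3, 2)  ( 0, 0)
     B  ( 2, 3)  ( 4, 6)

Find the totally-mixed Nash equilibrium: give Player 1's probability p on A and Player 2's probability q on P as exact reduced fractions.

P1 indiff ⇒ q·3+(1-q)·0 = q·2+(1-q)·4 ⇒ q(1) = (1-q)(4) ⇒ q = 4/5
P2 indiff ⇒ p·2+(1-p)·3 = p·0+(1-p)·6 ⇒ p(2) = (1-p)(3) ⇒ p = 3/5

(p,q) = (3/5, 4/5)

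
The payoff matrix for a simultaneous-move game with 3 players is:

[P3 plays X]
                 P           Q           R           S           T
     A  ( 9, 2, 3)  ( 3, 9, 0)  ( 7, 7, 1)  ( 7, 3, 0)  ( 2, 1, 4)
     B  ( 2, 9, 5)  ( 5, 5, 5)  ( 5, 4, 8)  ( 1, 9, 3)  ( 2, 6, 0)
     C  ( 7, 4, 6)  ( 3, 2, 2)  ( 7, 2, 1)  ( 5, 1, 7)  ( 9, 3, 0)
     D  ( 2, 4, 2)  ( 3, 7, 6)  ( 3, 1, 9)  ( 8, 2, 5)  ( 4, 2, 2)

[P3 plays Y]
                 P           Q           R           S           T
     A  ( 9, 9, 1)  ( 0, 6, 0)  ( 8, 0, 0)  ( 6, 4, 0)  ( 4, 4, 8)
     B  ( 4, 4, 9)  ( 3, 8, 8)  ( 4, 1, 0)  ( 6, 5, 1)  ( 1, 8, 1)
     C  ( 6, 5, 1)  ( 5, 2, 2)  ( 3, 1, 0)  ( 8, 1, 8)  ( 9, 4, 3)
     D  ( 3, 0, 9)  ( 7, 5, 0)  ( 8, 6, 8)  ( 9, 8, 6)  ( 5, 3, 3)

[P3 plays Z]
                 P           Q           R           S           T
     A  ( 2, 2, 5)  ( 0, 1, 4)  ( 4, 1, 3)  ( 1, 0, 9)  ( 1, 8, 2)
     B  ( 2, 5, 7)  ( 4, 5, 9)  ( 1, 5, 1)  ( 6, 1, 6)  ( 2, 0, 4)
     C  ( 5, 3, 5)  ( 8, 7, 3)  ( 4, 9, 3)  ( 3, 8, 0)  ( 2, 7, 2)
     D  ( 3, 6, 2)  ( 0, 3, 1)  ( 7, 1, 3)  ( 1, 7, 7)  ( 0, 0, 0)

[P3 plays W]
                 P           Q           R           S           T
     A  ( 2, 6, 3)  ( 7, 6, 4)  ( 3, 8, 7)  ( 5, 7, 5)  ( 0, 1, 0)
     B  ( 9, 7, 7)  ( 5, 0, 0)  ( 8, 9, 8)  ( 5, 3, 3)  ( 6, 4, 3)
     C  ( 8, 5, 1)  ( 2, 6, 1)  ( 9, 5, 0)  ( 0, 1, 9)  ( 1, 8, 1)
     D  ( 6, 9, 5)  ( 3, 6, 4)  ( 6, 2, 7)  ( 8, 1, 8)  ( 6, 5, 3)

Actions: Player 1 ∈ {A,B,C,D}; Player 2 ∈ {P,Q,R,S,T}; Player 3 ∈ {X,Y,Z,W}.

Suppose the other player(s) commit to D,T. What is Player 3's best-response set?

u_3(X vs D,T) = 2
u_3(Y vs D,T) = 3
u_3(Z vs D,T) = 0
u_3(W vs D,T) = 3
max payoff 3 at {Y,W}

argmax u_3 = {Y,W}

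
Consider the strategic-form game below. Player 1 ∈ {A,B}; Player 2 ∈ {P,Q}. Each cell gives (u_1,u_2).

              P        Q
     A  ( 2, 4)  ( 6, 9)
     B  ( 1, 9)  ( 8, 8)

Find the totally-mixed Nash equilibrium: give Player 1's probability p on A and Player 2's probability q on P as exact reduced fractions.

P1 indiff ⇒ q·2+(1-q)·6 = q·1+(1-q)·8 ⇒ q(1) = (1-q)(2) ⇒ q = 2/3
P2 indiff ⇒ p·4+(1-p)·9 = p·9+(1-p)·8 ⇒ p(-5) = (1-p)(-1) ⇒ p = 1/6

p=1/6, q=2/3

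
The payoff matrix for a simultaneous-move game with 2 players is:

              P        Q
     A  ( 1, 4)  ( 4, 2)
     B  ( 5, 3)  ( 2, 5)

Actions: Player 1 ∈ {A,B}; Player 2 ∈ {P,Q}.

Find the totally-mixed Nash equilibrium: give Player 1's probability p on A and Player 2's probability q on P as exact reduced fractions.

P1 indiff ⇒ q·1+(1-q)·4 = q·5+(1-q)·2 ⇒ q(-4) = (1-q)(-2) ⇒ q = 1/3
P2 indiff ⇒ p·4+(1-p)·3 = p·2+(1-p)·5 ⇒ p(2) = (1-p)(2) ⇒ p = 1/2

p=1/2, q=1/3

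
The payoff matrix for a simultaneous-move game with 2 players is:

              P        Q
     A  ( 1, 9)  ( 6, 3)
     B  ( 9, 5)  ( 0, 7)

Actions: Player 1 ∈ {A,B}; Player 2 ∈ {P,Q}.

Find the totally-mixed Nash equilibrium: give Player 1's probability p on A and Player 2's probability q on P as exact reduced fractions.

P1 mixes 1/4 on A; P2 mixes 3/7 on P

P1 indiff ⇒ q·1+(1-q)·6 = q·9+(1-q)·0 ⇒ q(-8) = (1-q)(-6) ⇒ q = 3/7
P2 indiff ⇒ p·9+(1-p)·5 = p·3+(1-p)·7 ⇒ p(6) = (1-p)(2) ⇒ p = 1/4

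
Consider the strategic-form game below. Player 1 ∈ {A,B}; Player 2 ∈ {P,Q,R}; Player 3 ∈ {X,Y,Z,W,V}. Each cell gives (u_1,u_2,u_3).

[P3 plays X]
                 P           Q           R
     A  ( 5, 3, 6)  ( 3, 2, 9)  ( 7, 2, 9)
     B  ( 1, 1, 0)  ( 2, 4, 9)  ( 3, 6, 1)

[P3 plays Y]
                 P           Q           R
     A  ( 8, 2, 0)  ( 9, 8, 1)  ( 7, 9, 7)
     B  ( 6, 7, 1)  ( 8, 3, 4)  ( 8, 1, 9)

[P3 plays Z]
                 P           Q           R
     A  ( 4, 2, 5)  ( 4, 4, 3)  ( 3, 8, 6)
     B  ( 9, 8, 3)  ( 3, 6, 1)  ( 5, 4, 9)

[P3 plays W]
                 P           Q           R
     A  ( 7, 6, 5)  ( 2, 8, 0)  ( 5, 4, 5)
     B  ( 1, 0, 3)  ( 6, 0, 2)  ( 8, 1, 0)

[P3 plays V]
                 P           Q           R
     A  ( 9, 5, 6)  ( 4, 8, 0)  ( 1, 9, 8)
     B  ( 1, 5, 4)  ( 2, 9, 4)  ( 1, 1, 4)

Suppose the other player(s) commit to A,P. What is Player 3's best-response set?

u_3(X vs A,P) = 6
u_3(Y vs A,P) = 0
u_3(Z vs A,P) = 5
u_3(W vs A,P) = 5
u_3(V vs A,P) = 6
max payoff 6 at {X,V}

argmax u_3 = {X,V}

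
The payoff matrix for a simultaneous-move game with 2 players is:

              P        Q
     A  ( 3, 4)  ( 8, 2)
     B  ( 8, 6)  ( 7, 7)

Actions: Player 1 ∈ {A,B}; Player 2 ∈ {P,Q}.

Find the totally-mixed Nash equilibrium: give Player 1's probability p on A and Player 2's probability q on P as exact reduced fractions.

(p,q) = (1/3, 1/6)

P1 indiff ⇒ q·3+(1-q)·8 = q·8+(1-q)·7 ⇒ q(-5) = (1-q)(-1) ⇒ q = 1/6
P2 indiff ⇒ p·4+(1-p)·6 = p·2+(1-p)·7 ⇒ p(2) = (1-p)(1) ⇒ p = 1/3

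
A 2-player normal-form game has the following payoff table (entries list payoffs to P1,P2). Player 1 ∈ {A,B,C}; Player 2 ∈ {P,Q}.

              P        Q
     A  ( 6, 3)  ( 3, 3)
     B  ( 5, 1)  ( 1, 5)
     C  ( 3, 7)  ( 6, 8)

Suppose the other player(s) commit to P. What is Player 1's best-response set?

u_1(A vs P) = 6
u_1(B vs P) = 5
u_1(C vs P) = 3
max payoff 6 at {A}

argmax u_1 = {A}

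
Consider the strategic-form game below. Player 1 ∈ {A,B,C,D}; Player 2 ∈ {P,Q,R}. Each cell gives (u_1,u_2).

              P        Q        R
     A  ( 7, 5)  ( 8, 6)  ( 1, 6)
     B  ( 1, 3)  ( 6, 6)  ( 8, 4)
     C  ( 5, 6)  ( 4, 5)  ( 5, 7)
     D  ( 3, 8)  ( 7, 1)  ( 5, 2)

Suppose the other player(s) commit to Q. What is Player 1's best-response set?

u_1(A vs Q) = 8
u_1(B vs Q) = 6
u_1(C vs Q) = 4
u_1(D vs Q) = 7
max payoff 8 at {A}

P1 best: {A}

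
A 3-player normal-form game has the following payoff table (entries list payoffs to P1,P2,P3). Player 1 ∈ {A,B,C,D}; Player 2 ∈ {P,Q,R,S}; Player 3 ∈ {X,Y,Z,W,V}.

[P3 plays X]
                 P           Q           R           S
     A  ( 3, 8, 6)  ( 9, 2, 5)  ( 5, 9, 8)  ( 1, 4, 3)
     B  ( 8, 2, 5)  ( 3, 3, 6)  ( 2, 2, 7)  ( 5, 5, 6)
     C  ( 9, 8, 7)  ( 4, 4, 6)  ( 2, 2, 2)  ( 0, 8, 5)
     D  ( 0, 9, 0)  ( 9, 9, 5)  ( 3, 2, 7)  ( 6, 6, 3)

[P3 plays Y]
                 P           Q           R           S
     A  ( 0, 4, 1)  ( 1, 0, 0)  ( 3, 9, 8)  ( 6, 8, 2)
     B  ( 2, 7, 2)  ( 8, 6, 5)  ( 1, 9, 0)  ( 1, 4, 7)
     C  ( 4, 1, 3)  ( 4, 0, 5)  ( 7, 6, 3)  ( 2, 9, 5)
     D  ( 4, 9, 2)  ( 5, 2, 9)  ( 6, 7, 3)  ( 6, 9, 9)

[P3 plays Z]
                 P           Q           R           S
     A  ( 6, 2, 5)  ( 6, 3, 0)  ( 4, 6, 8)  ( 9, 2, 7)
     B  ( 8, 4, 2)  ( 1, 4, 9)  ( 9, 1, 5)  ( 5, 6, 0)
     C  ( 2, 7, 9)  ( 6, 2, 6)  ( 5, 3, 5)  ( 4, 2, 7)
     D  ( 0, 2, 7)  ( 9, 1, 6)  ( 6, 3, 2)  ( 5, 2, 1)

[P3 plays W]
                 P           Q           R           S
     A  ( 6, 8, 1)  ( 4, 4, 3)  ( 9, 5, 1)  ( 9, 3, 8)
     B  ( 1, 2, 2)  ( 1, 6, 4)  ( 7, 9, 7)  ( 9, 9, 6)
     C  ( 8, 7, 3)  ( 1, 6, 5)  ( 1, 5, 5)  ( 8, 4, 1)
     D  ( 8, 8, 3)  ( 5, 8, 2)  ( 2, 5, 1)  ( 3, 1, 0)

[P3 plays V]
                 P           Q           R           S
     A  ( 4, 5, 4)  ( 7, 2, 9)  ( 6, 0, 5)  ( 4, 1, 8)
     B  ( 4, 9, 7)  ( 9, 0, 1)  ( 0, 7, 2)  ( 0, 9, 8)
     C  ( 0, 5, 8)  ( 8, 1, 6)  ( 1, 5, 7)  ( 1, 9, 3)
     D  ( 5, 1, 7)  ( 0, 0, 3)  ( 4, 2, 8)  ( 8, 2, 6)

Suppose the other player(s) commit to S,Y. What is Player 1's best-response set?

u_1(A vs S,Y) = 6
u_1(B vs S,Y) = 1
u_1(C vs S,Y) = 2
u_1(D vs S,Y) = 6
max payoff 6 at {A,D}

P1 best: {A,D}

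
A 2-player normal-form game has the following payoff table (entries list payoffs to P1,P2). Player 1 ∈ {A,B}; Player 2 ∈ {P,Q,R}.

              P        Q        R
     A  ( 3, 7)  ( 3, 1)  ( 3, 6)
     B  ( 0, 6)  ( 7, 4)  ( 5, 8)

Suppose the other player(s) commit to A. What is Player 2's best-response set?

P2 best: {P}

u_2(P vs A) = 7
u_2(Q vs A) = 1
u_2(R vs A) = 6
max payoff 7 at {P}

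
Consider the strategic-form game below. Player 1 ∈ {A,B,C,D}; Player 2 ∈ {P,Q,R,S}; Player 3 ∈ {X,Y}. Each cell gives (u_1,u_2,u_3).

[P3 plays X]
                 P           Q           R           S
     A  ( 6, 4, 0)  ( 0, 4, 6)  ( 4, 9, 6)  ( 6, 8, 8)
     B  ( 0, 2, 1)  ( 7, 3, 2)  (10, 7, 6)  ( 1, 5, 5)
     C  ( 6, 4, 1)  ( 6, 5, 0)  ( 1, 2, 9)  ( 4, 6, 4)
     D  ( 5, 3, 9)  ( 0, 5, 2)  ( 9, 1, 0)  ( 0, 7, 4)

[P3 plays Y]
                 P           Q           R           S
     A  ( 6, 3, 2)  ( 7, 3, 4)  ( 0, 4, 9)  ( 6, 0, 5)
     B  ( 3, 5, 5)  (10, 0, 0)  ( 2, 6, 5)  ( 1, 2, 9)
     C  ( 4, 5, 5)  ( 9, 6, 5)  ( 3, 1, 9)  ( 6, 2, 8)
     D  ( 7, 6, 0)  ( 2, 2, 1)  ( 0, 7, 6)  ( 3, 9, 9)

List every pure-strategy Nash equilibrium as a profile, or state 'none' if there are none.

(A,P,X): not NE [P2→R gives 9>4; P3→Y gives 2>0]
(A,P,Y): not NE [P1→D gives 7>6; P2→R gives 4>3]
(A,Q,X): not NE [P1→B gives 7>0; P2→R gives 9>4]
(A,Q,Y): not NE [P1→B gives 10>7; P2→R gives 4>3; P3→X gives 6>4]
(A,R,X): not NE [P1→B gives 10>4; P3→Y gives 9>6]
(A,R,Y): not NE [P1→C gives 3>0]
(A,S,X): not NE [P2→R gives 9>8]
(A,S,Y): not NE [P2→R gives 4>0; P3→X gives 8>5]
(B,P,X): not NE [P1→C gives 6>0; P2→R gives 7>2; P3→Y gives 5>1]
(B,P,Y): not NE [P1→D gives 7>3; P2→R gives 6>5]
(B,Q,X): not NE [P2→R gives 7>3]
(B,Q,Y): not NE [P2→R gives 6>0; P3→X gives 2>0]
(B,R,X): NE
(B,R,Y): not NE [P1→C gives 3>2; P3→X gives 6>5]
(B,S,X): not NE [P1→A gives 6>1; P2→R gives 7>5; P3→Y gives 9>5]
(B,S,Y): not NE [P1→C gives 6>1; P2→R gives 6>2]
(C,P,X): not NE [P2→S gives 6>4; P3→Y gives 5>1]
(C,P,Y): not NE [P1→D gives 7>4; P2→Q gives 6>5]
(C,Q,X): not NE [P1→B gives 7>6; P2→S gives 6>5; P3→Y gives 5>0]
(C,Q,Y): not NE [P1→B gives 10>9]
(C,R,X): not NE [P1→B gives 10>1; P2→S gives 6>2]
(C,R,Y): not NE [P2→Q gives 6>1]
(C,S,X): not NE [P1→A gives 6>4; P3→Y gives 8>4]
(C,S,Y): not NE [P2→Q gives 6>2]
(D,P,X): not NE [P1→C gives 6>5; P2→S gives 7>3]
(D,P,Y): not NE [P2→S gives 9>6; P3→X gives 9>0]
(D,Q,X): not NE [P1→B gives 7>0; P2→S gives 7>5]
(D,Q,Y): not NE [P1→B gives 10>2; P2→S gives 9>2; P3→X gives 2>1]
(D,R,X): not NE [P1→B gives 10>9; P2→S gives 7>1; P3→Y gives 6>0]
(D,R,Y): not NE [P1→C gives 3>0; P2→S gives 9>7]
(D,S,X): not NE [P1→A gives 6>0; P3→Y gives 9>4]
(D,S,Y): not NE [P1→C gives 6>3]

PSNE = {(B,R,X)}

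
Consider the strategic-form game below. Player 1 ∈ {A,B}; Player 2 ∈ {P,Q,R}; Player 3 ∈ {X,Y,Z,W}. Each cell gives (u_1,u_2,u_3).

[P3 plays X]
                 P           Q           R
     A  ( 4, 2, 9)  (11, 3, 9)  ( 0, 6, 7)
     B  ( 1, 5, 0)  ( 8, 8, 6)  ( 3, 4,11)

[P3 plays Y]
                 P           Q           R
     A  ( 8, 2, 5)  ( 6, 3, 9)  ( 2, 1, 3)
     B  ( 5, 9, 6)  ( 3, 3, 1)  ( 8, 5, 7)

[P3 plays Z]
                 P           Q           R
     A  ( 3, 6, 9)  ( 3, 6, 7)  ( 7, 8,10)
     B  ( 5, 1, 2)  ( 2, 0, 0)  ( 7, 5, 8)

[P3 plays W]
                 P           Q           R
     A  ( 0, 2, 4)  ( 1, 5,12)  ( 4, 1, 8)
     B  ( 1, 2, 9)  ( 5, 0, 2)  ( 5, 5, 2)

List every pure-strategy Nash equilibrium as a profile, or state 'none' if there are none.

(A,P,X): not NE [P2→R gives 6>2]
(A,P,Y): not NE [P2→Q gives 3>2; P3→Z gives 9>5]
(A,P,Z): not NE [P1→B gives 5>3; P2→R gives 8>6]
(A,P,W): not NE [P1→B gives 1>0; P2→Q gives 5>2; P3→Z gives 9>4]
(A,Q,X): not NE [P2→R gives 6>3; P3→W gives 12>9]
(A,Q,Y): not NE [P3→W gives 12>9]
(A,Q,Z): not NE [P2→R gives 8>6; P3→W gives 12>7]
(A,Q,W): not NE [P1→B gives 5>1]
(A,R,X): not NE [P1→B gives 3>0; P3→Z gives 10>7]
(A,R,Y): not NE [P1→B gives 8>2; P2→Q gives 3>1; P3→Z gives 10>3]
(A,R,Z): NE
(A,R,W): not NE [P1→B gives 5>4; P2→Q gives 5>1; P3→Z gives 10>8]
(B,P,X): not NE [P1→A gives 4>1; P2→Q gives 8>5; P3→W gives 9>0]
(B,P,Y): not NE [P1→A gives 8>5; P3→W gives 9>6]
(B,P,Z): not NE [P2→R gives 5>1; P3→W gives 9>2]
(B,P,W): not NE [P2→R gives 5>2]
(B,Q,X): not NE [P1→A gives 11>8]
(B,Q,Y): not NE [P1→A gives 6>3; P2→P gives 9>3; P3→X gives 6>1]
(B,Q,Z): not NE [P1→A gives 3>2; P2→R gives 5>0; P3→X gives 6>0]
(B,Q,W): not NE [P2→R gives 5>0; P3→X gives 6>2]
(B,R,X): not NE [P2→Q gives 8>4]
(B,R,Y): not NE [P2→P gives 9>5; P3→X gives 11>7]
(B,R,Z): not NE [P3→X gives 11>8]
(B,R,W): not NE [P3→X gives 11>2]

Nash profiles: (A,R,Z)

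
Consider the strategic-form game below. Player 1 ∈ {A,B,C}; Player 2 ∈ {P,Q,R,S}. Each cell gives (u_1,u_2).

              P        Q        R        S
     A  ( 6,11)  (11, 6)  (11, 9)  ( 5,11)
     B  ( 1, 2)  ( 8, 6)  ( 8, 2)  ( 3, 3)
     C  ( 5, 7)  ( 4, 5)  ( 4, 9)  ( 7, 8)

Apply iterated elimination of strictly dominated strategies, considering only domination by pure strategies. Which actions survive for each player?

Remaining: P1:{A,C} P2:{P,R,S}

P1 drop B (A beats it: P:6>1 Q:11>8 R:11>8 S:5>3)
P2 drop Q (P beats it: A:11>6 C:7>5)
P1→{A,C} P2→{P,R,S}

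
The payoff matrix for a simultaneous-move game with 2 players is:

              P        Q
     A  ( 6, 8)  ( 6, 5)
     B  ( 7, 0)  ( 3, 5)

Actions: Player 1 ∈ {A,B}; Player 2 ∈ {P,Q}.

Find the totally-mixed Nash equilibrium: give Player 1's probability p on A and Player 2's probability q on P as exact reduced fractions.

P1 indiff ⇒ q·6+(1-q)·6 = q·7+(1-q)·3 ⇒ q(-1) = (1-q)(-3) ⇒ q = 3/4
P2 indiff ⇒ p·8+(1-p)·0 = p·5+(1-p)·5 ⇒ p(3) = (1-p)(5) ⇒ p = 5/8

p=5/8, q=3/4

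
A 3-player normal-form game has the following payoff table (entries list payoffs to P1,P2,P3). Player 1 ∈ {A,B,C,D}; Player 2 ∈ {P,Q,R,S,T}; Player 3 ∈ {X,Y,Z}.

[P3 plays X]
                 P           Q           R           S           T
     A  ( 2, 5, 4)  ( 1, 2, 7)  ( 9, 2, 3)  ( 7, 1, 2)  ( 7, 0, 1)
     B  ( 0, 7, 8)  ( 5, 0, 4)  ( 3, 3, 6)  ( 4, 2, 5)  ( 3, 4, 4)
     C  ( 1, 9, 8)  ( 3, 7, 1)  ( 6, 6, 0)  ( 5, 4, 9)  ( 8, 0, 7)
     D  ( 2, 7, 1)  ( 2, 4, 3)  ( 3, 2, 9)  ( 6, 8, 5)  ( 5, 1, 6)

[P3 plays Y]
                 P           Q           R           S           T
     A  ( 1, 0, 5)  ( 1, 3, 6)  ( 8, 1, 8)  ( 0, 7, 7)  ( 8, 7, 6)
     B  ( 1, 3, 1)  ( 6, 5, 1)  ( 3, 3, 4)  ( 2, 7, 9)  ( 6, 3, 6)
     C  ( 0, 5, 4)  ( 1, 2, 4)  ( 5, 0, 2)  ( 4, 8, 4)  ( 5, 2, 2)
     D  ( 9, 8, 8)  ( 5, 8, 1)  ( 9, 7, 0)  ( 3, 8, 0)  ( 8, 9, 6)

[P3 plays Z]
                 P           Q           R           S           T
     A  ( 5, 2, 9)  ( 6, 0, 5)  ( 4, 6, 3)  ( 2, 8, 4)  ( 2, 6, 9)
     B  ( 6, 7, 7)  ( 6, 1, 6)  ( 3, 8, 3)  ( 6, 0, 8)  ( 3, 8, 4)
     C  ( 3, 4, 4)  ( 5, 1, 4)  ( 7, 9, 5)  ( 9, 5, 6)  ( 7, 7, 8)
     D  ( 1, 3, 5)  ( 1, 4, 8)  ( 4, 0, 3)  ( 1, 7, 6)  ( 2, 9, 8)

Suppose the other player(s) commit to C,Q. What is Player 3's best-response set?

u_3(X vs C,Q) = 1
u_3(Y vs C,Q) = 4
u_3(Z vs C,Q) = 4
max payoff 4 at {Y,Z}

BR_3 = {Y,Z}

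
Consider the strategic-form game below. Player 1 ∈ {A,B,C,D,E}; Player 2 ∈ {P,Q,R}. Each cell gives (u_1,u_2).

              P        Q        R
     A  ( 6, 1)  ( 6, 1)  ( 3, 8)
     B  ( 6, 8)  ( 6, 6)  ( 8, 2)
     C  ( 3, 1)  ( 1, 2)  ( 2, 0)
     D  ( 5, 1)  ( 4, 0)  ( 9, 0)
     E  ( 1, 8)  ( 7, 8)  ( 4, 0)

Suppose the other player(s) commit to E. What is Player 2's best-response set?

u_2(P vs E) = 8
u_2(Q vs E) = 8
u_2(R vs E) = 0
max payoff 8 at {P,Q}

BR_2 = {P,Q}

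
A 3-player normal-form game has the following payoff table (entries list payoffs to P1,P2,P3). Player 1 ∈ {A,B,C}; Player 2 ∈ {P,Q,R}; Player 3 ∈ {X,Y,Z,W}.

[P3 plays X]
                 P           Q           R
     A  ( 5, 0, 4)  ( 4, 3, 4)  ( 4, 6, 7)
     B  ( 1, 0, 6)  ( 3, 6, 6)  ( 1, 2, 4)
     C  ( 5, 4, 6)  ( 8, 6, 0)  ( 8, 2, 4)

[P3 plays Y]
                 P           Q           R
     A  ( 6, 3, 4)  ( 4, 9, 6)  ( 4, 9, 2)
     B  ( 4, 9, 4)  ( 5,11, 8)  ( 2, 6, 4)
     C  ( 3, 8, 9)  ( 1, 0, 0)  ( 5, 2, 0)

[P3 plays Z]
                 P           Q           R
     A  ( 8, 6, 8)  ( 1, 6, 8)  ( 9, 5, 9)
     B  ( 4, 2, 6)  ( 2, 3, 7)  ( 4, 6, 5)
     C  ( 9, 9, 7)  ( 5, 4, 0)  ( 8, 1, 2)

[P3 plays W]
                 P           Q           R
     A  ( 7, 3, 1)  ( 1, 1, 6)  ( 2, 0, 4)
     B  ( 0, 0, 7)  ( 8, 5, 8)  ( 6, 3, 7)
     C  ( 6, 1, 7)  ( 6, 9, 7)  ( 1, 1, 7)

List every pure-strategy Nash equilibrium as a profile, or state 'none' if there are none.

(A,P,X): not NE [P2→R gives 6>0; P3→Z gives 8>4]
(A,P,Y): not NE [P2→R gives 9>3; P3→Z gives 8>4]
(A,P,Z): not NE [P1→C gives 9>8]
(A,P,W): not NE [P3→Z gives 8>1]
(A,Q,X): not NE [P1→C gives 8>4; P2→R gives 6>3; P3→Z gives 8>4]
(A,Q,Y): not NE [P1→B gives 5>4; P3→Z gives 8>6]
(A,Q,Z): not NE [P1→C gives 5>1]
(A,Q,W): not NE [P1→B gives 8>1; P2→P gives 3>1; P3→Z gives 8>6]
(A,R,X): not NE [P1→C gives 8>4; P3→Z gives 9>7]
(A,R,Y): not NE [P1→C gives 5>4; P3→Z gives 9>2]
(A,R,Z): not NE [P2→Q gives 6>5]
(A,R,W): not NE [P1→B gives 6>2; P2→P gives 3>0; P3→Z gives 9>4]
(B,P,X): not NE [P1→C gives 5>1; P2→Q gives 6>0; P3→W gives 7>6]
(B,P,Y): not NE [P1→A gives 6>4; P2→Q gives 11>9; P3→W gives 7>4]
(B,P,Z): not NE [P1→C gives 9>4; P2→R gives 6>2; P3→W gives 7>6]
(B,P,W): not NE [P1→A gives 7>0; P2→Q gives 5>0]
(B,Q,X): not NE [P1→C gives 8>3; P3→W gives 8>6]
(B,Q,Y): NE
(B,Q,Z): not NE [P1→C gives 5>2; P2→R gives 6>3; P3→W gives 8>7]
(B,Q,W): NE
(B,R,X): not NE [P1→C gives 8>1; P2→Q gives 6>2; P3→W gives 7>4]
(B,R,Y): not NE [P1→C gives 5>2; P2→Q gives 11>6; P3→W gives 7>4]
(B,R,Z): not NE [P1→A gives 9>4; P3→W gives 7>5]
(B,R,W): not NE [P2→Q gives 5>3]
(C,P,X): not NE [P2→Q gives 6>4; P3→Y gives 9>6]
(C,P,Y): not NE [P1→A gives 6>3]
(C,P,Z): not NE [P3→Y gives 9>7]
(C,P,W): not NE [P1→A gives 7>6; P2→Q gives 9>1; P3→Y gives 9>7]
(C,Q,X): not NE [P3→W gives 7>0]
(C,Q,Y): not NE [P1→B gives 5>1; P2→P gives 8>0; P3→W gives 7>0]
(C,Q,Z): not NE [P2→P gives 9>4; P3→W gives 7>0]
(C,Q,W): not NE [P1→B gives 8>6]
(C,R,X): not NE [P2→Q gives 6>2; P3→W gives 7>4]
(C,R,Y): not NE [P2→P gives 8>2; P3→W gives 7>0]
(C,R,Z): not NE [P1→A gives 9>8; P2→P gives 9>1; P3→W gives 7>2]
(C,R,W): not NE [P1→B gives 6>1; P2→Q gives 9>1]

NE set: (B,Q,Y), (B,Q,W)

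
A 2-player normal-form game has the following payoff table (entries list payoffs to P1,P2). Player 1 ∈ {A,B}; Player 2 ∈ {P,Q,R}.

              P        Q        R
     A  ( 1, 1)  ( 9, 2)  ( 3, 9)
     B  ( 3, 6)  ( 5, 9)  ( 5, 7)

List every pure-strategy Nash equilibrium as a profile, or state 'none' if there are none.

Equilibria: none

(A,P): not NE [P1→B gives 3>1; P2→R gives 9>1]
(A,Q): not NE [P2→R gives 9>2]
(A,R): not NE [P1→B gives 5>3]
(B,P): not NE [P2→Q gives 9>6]
(B,Q): not NE [P1→A gives 9>5]
(B,R): not NE [P2→Q gives 9>7]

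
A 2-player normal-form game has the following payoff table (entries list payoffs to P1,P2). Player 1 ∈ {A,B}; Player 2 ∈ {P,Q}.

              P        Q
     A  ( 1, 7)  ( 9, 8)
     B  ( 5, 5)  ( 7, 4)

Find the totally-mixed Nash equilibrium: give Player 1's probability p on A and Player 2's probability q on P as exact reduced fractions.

P1 indiff ⇒ q·1+(1-q)·9 = q·5+(1-q)·7 ⇒ q(-4) = (1-q)(-2) ⇒ q = 1/3
P2 indiff ⇒ p·7+(1-p)·5 = p·8+(1-p)·4 ⇒ p(-1) = (1-p)(-1) ⇒ p = 1/2

p=1/2, q=1/3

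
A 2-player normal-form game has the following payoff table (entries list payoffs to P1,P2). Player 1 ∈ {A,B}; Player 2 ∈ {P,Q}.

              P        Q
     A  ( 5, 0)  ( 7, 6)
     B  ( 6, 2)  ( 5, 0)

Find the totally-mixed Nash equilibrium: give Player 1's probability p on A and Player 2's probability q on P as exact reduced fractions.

p=1/4, q=2/3

P1 indiff ⇒ q·5+(1-q)·7 = q·6+(1-q)·5 ⇒ q(-1) = (1-q)(-2) ⇒ q = 2/3
P2 indiff ⇒ p·0+(1-p)·2 = p·6+(1-p)·0 ⇒ p(-6) = (1-p)(-2) ⇒ p = 1/4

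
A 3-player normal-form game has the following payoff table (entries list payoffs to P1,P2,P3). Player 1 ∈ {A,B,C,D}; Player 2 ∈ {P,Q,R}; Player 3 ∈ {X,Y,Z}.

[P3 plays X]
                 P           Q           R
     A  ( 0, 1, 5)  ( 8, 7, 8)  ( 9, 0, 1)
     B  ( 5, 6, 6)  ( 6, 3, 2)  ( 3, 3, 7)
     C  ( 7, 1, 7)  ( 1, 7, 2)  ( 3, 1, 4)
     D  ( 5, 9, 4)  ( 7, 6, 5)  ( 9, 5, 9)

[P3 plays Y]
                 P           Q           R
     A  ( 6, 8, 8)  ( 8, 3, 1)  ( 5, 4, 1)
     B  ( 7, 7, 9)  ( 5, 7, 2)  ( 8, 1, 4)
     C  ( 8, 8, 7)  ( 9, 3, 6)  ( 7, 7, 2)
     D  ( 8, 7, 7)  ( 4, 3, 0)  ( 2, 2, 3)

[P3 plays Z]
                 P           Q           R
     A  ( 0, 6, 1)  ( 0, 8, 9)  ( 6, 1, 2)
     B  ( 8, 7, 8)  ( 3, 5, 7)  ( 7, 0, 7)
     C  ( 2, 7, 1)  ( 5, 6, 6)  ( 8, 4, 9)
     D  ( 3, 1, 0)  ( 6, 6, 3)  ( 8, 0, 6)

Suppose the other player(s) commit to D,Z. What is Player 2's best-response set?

argmax u_2 = {Q}

u_2(P vs D,Z) = 1
u_2(Q vs D,Z) = 6
u_2(R vs D,Z) = 0
max payoff 6 at {Q}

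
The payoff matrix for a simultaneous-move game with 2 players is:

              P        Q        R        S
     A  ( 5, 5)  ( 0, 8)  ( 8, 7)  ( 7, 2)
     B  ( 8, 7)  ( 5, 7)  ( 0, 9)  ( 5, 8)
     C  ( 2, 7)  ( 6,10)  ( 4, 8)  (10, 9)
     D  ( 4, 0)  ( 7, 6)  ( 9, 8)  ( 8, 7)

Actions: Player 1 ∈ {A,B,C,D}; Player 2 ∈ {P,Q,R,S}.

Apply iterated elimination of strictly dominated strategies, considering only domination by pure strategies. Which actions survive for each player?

Survivors P1:{C,D} P2:{Q,R,S}

P2 drop P (R beats it: A:7>5 B:9>7 C:8>7 D:8>0)
P1 drop A (D beats it: Q:7>0 R:9>8 S:8>7)
P1 drop B (C beats it: Q:6>5 R:4>0 S:10>5)
P1→{C,D} P2→{Q,R,S}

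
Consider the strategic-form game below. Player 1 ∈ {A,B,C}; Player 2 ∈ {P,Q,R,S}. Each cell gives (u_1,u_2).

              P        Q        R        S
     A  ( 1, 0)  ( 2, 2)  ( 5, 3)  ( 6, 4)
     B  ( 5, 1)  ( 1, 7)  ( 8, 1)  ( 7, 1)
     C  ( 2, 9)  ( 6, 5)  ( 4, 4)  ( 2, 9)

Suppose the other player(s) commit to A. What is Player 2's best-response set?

P2 best: {S}

u_2(P vs A) = 0
u_2(Q vs A) = 2
u_2(R vs A) = 3
u_2(S vs A) = 4
max payoff 4 at {S}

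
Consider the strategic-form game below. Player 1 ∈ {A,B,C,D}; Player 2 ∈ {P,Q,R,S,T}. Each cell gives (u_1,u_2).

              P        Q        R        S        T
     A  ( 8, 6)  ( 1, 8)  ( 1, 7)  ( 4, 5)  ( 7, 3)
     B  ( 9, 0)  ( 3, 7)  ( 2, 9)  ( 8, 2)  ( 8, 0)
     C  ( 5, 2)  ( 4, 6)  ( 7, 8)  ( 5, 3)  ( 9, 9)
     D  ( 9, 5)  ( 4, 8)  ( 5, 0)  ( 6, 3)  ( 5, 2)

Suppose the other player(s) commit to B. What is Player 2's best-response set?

u_2(P vs B) = 0
u_2(Q vs B) = 7
u_2(R vs B) = 9
u_2(S vs B) = 2
u_2(T vs B) = 0
max payoff 9 at {R}

P2 best: {R}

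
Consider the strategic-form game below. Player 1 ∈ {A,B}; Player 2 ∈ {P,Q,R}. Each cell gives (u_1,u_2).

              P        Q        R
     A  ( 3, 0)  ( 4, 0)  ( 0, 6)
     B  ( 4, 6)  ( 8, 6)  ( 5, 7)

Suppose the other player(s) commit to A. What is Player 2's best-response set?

u_2(P vs A) = 0
u_2(Q vs A) = 0
u_2(R vs A) = 6
max payoff 6 at {R}

BR_2 = {R}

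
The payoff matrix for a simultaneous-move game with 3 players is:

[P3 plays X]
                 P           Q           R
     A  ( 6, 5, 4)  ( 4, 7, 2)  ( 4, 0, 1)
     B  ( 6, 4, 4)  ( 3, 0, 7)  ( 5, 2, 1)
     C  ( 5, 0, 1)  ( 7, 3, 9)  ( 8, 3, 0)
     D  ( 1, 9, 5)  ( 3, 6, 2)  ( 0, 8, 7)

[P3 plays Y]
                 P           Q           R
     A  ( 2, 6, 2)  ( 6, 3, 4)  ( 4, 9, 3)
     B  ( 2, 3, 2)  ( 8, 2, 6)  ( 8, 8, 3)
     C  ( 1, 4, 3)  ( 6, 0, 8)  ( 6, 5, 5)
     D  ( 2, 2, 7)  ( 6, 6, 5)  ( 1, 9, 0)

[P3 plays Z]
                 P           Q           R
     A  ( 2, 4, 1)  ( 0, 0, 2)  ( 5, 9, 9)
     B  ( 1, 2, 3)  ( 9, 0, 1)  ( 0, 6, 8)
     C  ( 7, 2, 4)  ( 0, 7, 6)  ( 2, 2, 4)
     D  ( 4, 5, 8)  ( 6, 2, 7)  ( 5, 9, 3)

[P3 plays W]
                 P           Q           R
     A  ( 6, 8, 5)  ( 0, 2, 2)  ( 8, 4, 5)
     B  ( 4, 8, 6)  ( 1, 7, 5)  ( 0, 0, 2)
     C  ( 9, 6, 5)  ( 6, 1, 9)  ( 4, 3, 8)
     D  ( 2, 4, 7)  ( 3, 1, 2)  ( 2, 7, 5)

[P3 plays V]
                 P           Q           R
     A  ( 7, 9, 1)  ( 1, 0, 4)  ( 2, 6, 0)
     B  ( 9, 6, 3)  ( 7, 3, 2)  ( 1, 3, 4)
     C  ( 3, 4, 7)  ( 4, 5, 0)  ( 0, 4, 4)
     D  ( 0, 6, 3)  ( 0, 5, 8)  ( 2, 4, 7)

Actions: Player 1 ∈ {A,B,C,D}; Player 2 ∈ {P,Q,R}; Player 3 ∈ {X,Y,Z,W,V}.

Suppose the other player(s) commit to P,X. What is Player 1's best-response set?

u_1(A vs P,X) = 6
u_1(B vs P,X) = 6
u_1(C vs P,X) = 5
u_1(D vs P,X) = 1
max payoff 6 at {A,B}

P1 best: {A,B}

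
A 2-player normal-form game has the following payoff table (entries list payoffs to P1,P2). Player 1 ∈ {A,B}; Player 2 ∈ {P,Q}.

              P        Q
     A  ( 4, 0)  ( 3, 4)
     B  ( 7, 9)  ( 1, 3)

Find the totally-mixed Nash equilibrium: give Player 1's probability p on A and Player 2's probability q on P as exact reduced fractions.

(p,q) = (3/5, 2/5)

P1 indiff ⇒ q·4+(1-q)·3 = q·7+(1-q)·1 ⇒ q(-3) = (1-q)(-2) ⇒ q = 2/5
P2 indiff ⇒ p·0+(1-p)·9 = p·4+(1-p)·3 ⇒ p(-4) = (1-p)(-6) ⇒ p = 3/5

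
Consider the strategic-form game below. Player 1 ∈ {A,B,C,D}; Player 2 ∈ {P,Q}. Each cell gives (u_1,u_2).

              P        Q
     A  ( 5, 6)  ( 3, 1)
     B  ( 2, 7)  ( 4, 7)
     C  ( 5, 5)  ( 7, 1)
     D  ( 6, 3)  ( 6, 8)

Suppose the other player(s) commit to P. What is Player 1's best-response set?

u_1(A vs P) = 5
u_1(B vs P) = 2
u_1(C vs P) = 5
u_1(D vs P) = 6
max payoff 6 at {D}

P1 best: {D}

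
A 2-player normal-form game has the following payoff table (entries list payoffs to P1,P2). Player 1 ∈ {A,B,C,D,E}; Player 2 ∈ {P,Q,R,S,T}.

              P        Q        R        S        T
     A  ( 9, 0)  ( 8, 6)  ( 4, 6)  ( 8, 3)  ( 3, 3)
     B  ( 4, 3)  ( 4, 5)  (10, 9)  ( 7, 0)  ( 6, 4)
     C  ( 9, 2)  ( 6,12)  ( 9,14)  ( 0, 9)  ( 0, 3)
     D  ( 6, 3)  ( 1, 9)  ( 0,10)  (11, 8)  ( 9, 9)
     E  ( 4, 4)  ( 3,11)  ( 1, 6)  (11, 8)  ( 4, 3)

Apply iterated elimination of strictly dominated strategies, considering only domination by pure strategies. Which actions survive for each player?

Survivors P1:{A,B,C} P2:{Q,R}

P2 drop P (Q beats it: A:6>0 B:5>3 C:12>2 D:9>3 E:11>4)
P2 drop S (Q beats it: A:6>3 B:5>0 C:12>9 D:9>8 E:11>8)
P1 drop E (B beats it: Q:4>3 R:10>1 T:6>4)
P2 drop T (R beats it: A:6>3 B:9>4 C:14>3 D:10>9)
P1 drop D (A beats it: Q:8>1 R:4>0)
P1→{A,B,C} P2→{Q,R}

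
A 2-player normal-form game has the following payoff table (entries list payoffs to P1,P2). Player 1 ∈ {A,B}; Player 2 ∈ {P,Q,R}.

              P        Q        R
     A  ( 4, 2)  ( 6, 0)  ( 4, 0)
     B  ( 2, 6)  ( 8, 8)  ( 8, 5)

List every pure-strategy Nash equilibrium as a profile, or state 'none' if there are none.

Nash profiles: (A,P), (B,Q)

(A,P): NE
(A,Q): not NE [P1→B gives 8>6; P2→P gives 2>0]
(A,R): not NE [P1→B gives 8>4; P2→P gives 2>0]
(B,P): not NE [P1→A gives 4>2; P2→Q gives 8>6]
(B,Q): NE
(B,R): not NE [P2→Q gives 8>5]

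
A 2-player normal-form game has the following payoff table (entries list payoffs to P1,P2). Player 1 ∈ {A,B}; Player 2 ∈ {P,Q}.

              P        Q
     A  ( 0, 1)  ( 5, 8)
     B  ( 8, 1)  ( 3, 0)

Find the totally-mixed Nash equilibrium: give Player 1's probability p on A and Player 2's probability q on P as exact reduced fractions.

P1 mixes 1/8 on A; P2 mixes 1/5 on P

P1 indiff ⇒ q·0+(1-q)·5 = q·8+(1-q)·3 ⇒ q(-8) = (1-q)(-2) ⇒ q = 1/5
P2 indiff ⇒ p·1+(1-p)·1 = p·8+(1-p)·0 ⇒ p(-7) = (1-p)(-1) ⇒ p = 1/8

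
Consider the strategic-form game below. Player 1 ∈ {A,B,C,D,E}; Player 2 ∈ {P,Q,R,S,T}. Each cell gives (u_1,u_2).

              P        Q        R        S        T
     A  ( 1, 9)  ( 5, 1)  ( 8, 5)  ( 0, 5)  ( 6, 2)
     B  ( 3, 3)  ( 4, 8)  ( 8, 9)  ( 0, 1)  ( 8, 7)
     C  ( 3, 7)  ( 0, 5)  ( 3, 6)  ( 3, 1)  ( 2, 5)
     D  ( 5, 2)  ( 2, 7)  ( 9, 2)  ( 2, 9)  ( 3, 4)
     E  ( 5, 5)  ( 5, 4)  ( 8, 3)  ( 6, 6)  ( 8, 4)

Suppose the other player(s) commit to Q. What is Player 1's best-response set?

u_1(A vs Q) = 5
u_1(B vs Q) = 4
u_1(C vs Q) = 0
u_1(D vs Q) = 2
u_1(E vs Q) = 5
max payoff 5 at {A,E}

BR_1 = {A,E}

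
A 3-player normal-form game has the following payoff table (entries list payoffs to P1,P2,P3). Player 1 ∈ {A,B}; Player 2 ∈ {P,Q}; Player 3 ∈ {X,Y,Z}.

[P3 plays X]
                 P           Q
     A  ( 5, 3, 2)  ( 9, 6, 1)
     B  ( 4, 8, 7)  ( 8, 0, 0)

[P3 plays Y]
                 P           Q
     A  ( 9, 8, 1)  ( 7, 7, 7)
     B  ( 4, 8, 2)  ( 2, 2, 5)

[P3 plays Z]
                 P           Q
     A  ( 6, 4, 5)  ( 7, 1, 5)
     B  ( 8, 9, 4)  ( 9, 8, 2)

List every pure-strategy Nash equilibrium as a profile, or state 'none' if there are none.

(A,P,X): not NE [P2→Q gives 6>3; P3→Z gives 5>2]
(A,P,Y): not NE [P3→Z gives 5>1]
(A,P,Z): not NE [P1→B gives 8>6]
(A,Q,X): not NE [P3→Y gives 7>1]
(A,Q,Y): not NE [P2→P gives 8>7]
(A,Q,Z): not NE [P1→B gives 9>7; P2→P gives 4>1; P3→Y gives 7>5]
(B,P,X): not NE [P1→A gives 5>4]
(B,P,Y): not NE [P1→A gives 9>4; P3→X gives 7>2]
(B,P,Z): not NE [P3→X gives 7>4]
(B,Q,X): not NE [P1→A gives 9>8; P2→P gives 8>0; P3→Y gives 5>0]
(B,Q,Y): not NE [P1→A gives 7>2; P2→P gives 8>2]
(B,Q,Z): not NE [P2→P gives 9>8; P3→Y gives 5>2]

No pure NE.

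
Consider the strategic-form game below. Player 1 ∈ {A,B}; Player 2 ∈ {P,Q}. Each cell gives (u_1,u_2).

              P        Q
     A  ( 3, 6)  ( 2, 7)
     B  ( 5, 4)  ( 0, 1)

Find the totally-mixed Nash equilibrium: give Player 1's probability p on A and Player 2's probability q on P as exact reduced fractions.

(p,q) = (3/4, 1/2)

P1 indiff ⇒ q·3+(1-q)·2 = q·5+(1-q)·0 ⇒ q(-2) = (1-q)(-2) ⇒ q = 1/2
P2 indiff ⇒ p·6+(1-p)·4 = p·7+(1-p)·1 ⇒ p(-1) = (1-p)(-3) ⇒ p = 3/4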